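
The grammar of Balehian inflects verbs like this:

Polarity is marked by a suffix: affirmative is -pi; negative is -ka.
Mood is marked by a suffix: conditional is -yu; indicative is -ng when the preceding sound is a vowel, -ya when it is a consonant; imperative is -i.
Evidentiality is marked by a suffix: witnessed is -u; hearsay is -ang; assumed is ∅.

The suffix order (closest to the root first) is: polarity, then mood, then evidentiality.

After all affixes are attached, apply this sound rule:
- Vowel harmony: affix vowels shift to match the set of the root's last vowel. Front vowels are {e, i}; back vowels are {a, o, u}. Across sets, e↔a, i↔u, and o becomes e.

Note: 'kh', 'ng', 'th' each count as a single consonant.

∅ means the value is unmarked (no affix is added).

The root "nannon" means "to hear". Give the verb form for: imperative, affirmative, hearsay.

nannonpuuang

Attach polarity affirmative -pi → nannonpi.
Attach mood imperative -i → nannonpii.
Attach evidentiality hearsay -ang → nannonpiiang.
Apply vowel harmony: nannonpiiang → nannonpuuang.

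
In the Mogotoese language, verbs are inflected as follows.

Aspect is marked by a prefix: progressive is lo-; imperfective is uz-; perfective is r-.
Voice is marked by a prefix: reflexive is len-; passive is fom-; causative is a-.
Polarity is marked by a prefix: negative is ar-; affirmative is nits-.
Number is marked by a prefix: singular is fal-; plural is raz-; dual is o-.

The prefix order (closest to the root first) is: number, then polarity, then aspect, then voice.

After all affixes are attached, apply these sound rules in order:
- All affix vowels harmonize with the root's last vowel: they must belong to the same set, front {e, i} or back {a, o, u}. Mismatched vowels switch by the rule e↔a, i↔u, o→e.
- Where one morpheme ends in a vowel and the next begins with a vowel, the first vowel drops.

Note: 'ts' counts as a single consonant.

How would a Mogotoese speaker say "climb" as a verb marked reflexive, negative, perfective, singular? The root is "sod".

Attach number singular fal- → falsod.
Attach polarity negative ar- → arfalsod.
Attach aspect perfective r- → rarfalsod.
Attach voice reflexive len- → lenrarfalsod.
Apply vowel harmony: lenrarfalsod → lanrarfalsod.
Vowel deletion: no change.

lanrarfalsod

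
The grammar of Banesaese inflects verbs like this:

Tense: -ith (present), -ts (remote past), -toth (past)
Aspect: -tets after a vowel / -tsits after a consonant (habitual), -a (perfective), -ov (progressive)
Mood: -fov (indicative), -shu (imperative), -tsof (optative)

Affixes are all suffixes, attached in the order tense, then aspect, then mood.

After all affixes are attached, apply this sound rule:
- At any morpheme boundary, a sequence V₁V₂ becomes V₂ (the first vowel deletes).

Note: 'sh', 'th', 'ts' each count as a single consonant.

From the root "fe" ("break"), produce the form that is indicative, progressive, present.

fithovfov

Attach tense present -ith → feith.
Attach aspect progressive -ov → feithov.
Attach mood indicative -fov → feithovfov.
Apply vowel deletion: feithovfov → fithovfov.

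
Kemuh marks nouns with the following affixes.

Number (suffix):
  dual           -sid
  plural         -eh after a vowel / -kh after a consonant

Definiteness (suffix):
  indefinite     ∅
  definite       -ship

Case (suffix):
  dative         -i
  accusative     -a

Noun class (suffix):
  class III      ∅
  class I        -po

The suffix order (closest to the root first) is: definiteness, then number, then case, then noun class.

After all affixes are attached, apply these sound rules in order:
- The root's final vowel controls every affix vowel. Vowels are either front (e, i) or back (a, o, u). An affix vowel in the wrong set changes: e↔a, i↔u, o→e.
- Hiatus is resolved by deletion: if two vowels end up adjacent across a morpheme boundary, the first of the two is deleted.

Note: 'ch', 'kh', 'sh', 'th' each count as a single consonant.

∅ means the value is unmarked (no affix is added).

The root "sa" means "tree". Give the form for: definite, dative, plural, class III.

sashupkhu

Attach definiteness definite -ship → saship.
Attach number plural -kh (after consonant 'p') → sashipkh.
Attach case dative -i → sashipkhi.
noun class = class III: zero marking, form stays sashipkhi.
Apply vowel harmony: sashipkhi → sashupkhu.
Vowel deletion: no change.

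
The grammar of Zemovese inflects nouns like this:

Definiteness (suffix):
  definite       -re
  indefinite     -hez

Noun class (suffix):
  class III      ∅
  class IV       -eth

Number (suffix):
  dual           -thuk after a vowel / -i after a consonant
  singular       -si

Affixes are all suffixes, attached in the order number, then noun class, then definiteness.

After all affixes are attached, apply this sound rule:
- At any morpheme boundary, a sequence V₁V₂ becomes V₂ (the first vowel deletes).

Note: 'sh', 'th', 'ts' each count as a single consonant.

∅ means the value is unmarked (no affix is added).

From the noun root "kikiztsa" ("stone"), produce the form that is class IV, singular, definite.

kikiztsasethre

Attach number singular -si → kikiztsasi.
Attach noun class class IV -eth → kikiztsasieth.
Attach definiteness definite -re → kikiztsasiethre.
Apply vowel deletion: kikiztsasiethre → kikiztsasethre.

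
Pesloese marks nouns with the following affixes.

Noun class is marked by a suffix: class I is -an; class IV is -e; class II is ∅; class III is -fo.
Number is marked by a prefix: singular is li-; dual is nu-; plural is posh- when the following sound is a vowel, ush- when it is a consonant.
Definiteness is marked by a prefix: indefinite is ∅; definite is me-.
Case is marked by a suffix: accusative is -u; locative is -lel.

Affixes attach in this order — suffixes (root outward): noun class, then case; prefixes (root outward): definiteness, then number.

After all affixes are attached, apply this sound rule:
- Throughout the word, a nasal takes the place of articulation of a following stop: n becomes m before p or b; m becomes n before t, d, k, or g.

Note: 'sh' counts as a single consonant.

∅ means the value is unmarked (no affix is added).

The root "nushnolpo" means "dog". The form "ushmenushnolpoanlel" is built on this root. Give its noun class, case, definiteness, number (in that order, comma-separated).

class I, locative, definite, plural

Segment: ush-me-nushnolpo-an-lel.
noun class: -an → class I.
case: -lel → locative.
definiteness: me- → definite.
number: posh/ush- → plural.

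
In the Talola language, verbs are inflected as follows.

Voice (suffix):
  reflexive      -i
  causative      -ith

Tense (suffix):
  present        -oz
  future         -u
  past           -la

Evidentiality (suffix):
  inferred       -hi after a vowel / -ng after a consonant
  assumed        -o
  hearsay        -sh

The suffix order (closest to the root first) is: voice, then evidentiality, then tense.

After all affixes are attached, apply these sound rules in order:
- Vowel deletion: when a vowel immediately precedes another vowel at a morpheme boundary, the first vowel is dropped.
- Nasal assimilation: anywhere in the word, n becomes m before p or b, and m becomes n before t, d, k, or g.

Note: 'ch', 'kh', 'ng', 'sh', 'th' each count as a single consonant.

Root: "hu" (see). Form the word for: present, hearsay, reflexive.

Attach voice reflexive -i → hui.
Attach evidentiality hearsay -sh → huish.
Attach tense present -oz → huishoz.
Apply vowel deletion: huishoz → hishoz.
Nasal assimilation: no change.

hishoz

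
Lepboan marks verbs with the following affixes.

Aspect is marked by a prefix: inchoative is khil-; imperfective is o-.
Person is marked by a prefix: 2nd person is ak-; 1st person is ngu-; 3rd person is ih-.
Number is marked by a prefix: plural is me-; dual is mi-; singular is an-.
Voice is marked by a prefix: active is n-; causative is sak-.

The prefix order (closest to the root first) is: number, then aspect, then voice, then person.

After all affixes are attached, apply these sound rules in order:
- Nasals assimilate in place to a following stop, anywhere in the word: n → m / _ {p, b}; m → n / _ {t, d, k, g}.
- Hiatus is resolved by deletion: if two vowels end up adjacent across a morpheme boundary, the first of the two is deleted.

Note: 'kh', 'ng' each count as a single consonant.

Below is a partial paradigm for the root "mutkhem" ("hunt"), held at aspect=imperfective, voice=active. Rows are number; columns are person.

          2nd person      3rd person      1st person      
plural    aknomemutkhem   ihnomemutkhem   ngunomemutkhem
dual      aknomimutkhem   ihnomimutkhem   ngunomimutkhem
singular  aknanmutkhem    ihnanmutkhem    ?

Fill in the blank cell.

ngunanmutkhem

Attach number singular an- → anmutkhem.
Attach aspect imperfective o- → oanmutkhem.
Attach voice active n- → noanmutkhem.
Attach person 1st person ngu- → ngunoanmutkhem.
Nasal assimilation: no change.
Apply vowel deletion: ngunoanmutkhem → ngunanmutkhem.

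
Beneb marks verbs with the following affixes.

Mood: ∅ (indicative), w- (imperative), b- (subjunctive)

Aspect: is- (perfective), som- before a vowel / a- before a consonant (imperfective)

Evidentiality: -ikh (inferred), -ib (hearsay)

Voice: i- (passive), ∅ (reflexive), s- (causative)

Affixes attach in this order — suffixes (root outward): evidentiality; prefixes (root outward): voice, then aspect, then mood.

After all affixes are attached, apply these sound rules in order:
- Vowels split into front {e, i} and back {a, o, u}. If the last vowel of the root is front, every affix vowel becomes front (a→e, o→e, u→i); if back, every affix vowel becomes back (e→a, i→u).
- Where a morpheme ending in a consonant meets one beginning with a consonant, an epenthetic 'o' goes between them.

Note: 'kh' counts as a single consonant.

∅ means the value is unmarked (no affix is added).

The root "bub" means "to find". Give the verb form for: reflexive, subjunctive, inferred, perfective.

Attach evidentiality inferred -ikh → bubikh.
voice = reflexive: zero marking, form stays bubikh.
Attach aspect perfective is- → isbubikh.
Attach mood subjunctive b- → bisbubikh.
Apply vowel harmony: bisbubikh → busbubukh.
Apply epenthesis: busbubukh → busobubukh.

busobubukh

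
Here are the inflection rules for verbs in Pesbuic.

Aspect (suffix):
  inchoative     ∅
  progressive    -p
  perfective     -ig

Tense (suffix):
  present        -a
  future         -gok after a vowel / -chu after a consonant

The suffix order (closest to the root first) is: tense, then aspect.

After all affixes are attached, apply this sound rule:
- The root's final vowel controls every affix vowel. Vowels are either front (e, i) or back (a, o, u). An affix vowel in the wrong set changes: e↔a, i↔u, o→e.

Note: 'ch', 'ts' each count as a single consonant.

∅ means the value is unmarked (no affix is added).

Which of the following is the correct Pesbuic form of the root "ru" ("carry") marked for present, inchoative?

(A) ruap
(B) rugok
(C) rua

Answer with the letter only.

Attach tense present -a → rua.
aspect = inchoative: zero marking, form stays rua.
Vowel harmony: no change.
So the correct form is rua, option (C).
(B) rugok is wrong: it uses future instead of present for tense.
(A) ruap is wrong: it uses progressive instead of inchoative for aspect.

C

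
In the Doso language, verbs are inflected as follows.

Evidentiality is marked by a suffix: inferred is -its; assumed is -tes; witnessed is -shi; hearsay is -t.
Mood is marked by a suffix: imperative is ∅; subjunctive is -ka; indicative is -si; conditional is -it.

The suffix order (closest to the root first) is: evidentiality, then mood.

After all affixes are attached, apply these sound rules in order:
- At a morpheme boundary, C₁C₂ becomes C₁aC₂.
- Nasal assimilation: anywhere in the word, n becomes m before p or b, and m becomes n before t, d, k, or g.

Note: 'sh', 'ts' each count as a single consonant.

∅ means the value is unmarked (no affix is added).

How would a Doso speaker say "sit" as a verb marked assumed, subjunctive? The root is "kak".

kakatesaka

Attach evidentiality assumed -tes → kaktes.
Attach mood subjunctive -ka → kakteska.
Apply epenthesis: kakteska → kakatesaka.
Nasal assimilation: no change.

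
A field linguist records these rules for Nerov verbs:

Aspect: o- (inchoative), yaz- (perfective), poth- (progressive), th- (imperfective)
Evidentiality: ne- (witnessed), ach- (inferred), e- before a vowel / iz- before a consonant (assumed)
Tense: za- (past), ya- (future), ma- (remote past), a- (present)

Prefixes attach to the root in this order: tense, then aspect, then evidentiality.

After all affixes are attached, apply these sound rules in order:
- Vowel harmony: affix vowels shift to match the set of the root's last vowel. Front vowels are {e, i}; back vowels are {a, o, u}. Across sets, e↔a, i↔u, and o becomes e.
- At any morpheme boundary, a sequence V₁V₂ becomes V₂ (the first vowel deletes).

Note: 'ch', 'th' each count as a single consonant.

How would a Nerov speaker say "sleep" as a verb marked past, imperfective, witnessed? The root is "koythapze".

Attach tense past za- → zakoythapze.
Attach aspect imperfective th- → thzakoythapze.
Attach evidentiality witnessed ne- → nethzakoythapze.
Apply vowel harmony: nethzakoythapze → nethzekoythapze.
Vowel deletion: no change.

nethzekoythapze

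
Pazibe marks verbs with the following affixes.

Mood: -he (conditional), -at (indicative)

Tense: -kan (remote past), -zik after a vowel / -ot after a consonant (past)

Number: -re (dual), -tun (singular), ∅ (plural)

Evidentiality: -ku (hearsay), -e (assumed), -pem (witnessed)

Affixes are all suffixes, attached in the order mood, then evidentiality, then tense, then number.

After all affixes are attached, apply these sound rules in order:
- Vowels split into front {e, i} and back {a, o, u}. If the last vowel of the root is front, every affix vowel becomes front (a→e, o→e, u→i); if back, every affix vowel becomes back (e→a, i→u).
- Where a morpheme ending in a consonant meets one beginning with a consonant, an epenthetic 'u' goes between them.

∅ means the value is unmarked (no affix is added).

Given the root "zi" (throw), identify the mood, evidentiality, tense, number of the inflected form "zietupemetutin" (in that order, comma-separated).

Segment: zi-at-pem-ot-tun.
mood: -at → indicative.
evidentiality: -pem → witnessed.
tense: -zik/ot → past.
number: -tun → singular.

indicative, witnessed, past, singular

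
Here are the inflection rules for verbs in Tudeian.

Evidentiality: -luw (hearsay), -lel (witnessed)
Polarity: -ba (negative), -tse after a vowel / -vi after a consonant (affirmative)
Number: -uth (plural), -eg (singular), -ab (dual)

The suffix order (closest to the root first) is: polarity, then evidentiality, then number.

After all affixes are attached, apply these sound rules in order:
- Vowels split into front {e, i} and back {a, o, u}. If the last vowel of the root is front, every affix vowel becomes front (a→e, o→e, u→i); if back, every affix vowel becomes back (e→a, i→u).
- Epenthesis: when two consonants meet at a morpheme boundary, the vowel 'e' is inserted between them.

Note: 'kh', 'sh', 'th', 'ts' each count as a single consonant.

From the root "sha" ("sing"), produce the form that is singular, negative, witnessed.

shabalalag

Attach polarity negative -ba → shaba.
Attach evidentiality witnessed -lel → shabalel.
Attach number singular -eg → shabaleleg.
Apply vowel harmony: shabaleleg → shabalalag.
Epenthesis: no change.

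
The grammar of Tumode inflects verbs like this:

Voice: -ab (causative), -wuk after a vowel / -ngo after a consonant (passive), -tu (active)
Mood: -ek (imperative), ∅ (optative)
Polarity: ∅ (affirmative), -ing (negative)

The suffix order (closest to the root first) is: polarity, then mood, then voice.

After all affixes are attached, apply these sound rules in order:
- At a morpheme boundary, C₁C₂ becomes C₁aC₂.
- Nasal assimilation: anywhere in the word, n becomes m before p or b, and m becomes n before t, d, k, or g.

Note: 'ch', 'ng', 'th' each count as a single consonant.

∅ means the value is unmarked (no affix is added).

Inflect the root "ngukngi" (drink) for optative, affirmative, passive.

polarity = affirmative: zero marking, form stays ngukngi.
mood = optative: zero marking, form stays ngukngi.
Attach voice passive -wuk (after vowel 'i') → ngukngiwuk.
Epenthesis: no change.
Nasal assimilation: no change.

ngukngiwuk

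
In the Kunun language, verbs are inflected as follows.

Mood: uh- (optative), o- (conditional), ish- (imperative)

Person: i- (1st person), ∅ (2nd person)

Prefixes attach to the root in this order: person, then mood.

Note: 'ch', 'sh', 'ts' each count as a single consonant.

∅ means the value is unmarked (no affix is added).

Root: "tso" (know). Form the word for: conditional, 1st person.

Attach person 1st person i- → itso.
Attach mood conditional o- → oitso.

oitso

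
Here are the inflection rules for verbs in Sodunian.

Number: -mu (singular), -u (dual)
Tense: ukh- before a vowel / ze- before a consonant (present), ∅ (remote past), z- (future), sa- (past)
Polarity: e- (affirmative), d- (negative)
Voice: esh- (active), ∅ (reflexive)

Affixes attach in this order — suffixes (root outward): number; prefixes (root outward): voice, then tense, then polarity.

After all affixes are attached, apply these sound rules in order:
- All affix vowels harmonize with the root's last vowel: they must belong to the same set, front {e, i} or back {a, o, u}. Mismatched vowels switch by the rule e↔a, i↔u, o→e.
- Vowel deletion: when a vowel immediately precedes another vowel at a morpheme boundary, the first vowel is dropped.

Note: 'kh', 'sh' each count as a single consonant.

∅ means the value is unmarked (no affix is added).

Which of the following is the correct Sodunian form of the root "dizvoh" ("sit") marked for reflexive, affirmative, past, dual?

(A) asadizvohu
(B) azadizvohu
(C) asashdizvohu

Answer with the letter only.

voice = reflexive: zero marking, form stays dizvoh.
Attach tense past sa- → sadizvoh.
Attach polarity affirmative e- → esadizvoh.
Attach number dual -u → esadizvohu.
Apply vowel harmony: esadizvohu → asadizvohu.
Vowel deletion: no change.
So the correct form is asadizvohu, option (A).
(C) asashdizvohu is wrong: it uses active instead of reflexive for voice.
(B) azadizvohu is wrong: it uses present instead of past for tense.

A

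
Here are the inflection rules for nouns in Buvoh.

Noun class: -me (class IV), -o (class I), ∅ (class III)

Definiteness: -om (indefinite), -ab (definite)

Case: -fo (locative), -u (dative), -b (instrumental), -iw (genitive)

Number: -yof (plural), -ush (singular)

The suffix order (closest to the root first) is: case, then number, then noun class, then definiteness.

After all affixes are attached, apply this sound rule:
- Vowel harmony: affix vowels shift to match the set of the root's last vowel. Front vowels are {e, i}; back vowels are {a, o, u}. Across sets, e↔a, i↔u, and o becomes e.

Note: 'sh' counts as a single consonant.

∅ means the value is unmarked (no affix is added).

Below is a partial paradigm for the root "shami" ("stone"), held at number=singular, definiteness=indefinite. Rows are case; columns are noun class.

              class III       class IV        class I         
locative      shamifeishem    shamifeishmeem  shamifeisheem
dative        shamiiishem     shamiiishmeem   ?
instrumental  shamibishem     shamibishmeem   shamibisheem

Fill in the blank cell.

shamiiisheem

Attach case dative -u → shamiu.
Attach number singular -ush → shamiuush.
Attach noun class class I -o → shamiuusho.
Attach definiteness indefinite -om → shamiuushoom.
Apply vowel harmony: shamiuushoom → shamiiisheem.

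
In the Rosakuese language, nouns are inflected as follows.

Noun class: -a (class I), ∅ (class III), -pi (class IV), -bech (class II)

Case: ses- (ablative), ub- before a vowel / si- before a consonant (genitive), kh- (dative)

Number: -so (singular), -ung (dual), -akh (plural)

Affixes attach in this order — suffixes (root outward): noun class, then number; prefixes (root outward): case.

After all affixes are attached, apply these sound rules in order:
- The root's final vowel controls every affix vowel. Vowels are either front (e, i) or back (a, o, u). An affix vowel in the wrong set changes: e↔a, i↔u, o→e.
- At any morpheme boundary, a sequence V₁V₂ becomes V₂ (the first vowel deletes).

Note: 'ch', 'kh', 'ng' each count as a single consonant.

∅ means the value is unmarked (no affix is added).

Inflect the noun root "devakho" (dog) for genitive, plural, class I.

sudevakhakh

Attach case genitive si- (before consonant 'd') → sidevakho.
Attach noun class class I -a → sidevakhoa.
Attach number plural -akh → sidevakhoaakh.
Apply vowel harmony: sidevakhoaakh → sudevakhoaakh.
Apply vowel deletion: sudevakhoaakh → sudevakhakh.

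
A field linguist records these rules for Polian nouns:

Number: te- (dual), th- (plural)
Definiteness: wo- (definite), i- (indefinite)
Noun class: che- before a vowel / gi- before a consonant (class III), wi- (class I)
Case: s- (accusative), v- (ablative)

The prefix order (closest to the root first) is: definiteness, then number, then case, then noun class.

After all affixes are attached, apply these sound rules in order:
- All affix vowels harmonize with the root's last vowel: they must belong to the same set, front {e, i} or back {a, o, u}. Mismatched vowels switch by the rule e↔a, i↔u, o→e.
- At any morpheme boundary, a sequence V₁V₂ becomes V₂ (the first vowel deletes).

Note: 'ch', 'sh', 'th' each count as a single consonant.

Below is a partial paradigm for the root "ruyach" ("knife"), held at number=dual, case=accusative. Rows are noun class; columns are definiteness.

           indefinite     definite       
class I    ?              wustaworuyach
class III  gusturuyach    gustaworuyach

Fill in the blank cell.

wusturuyach

Attach definiteness indefinite i- → iruyach.
Attach number dual te- → teiruyach.
Attach case accusative s- → steiruyach.
Attach noun class class I wi- → wisteiruyach.
Apply vowel harmony: wisteiruyach → wustauruyach.
Apply vowel deletion: wustauruyach → wusturuyach.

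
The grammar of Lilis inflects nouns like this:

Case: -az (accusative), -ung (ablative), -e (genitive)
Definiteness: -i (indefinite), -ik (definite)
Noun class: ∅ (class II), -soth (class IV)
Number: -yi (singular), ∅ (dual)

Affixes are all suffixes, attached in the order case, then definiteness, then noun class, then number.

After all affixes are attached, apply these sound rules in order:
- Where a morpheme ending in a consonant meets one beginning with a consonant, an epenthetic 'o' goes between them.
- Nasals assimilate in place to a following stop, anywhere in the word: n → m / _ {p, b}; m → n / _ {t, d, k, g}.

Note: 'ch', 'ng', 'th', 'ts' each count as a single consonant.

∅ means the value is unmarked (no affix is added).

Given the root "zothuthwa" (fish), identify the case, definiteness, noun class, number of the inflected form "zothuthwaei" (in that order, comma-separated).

Segment: zothuthwa-e-i.
case: -e → genitive.
definiteness: -i → indefinite.
noun class: ∅ → class II.
number: ∅ → dual.

genitive, indefinite, class II, dual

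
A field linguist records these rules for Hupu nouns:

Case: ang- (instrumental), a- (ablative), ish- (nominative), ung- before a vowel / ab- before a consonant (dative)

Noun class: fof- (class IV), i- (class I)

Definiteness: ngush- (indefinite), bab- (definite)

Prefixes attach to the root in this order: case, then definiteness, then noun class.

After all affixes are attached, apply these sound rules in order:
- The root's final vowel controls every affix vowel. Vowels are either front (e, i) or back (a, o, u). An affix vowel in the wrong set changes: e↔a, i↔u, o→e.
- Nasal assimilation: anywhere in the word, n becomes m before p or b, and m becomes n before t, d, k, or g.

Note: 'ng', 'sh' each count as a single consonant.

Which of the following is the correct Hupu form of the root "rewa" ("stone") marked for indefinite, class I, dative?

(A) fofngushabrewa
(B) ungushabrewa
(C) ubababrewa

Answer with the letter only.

Attach case dative ab- (before consonant 'r') → abrewa.
Attach definiteness indefinite ngush- → ngushabrewa.
Attach noun class class I i- → ingushabrewa.
Apply vowel harmony: ingushabrewa → ungushabrewa.
Nasal assimilation: no change.
So the correct form is ungushabrewa, option (B).
(A) fofngushabrewa is wrong: it uses class IV instead of class I for noun class.
(C) ubababrewa is wrong: it uses definite instead of indefinite for definiteness.

B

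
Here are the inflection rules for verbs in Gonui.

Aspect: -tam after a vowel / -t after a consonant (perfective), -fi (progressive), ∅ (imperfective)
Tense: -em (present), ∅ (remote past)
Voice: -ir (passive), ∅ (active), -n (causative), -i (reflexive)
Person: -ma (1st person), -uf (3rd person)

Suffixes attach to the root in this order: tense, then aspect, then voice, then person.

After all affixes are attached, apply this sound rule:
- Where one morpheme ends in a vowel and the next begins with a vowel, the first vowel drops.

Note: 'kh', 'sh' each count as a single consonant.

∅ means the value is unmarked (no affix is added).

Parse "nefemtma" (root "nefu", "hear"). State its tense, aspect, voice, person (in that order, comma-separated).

present, perfective, active, 1st person

Segment: nefu-em-t-ma.
tense: -em → present.
aspect: -tam/t → perfective.
voice: ∅ → active.
person: -ma → 1st person.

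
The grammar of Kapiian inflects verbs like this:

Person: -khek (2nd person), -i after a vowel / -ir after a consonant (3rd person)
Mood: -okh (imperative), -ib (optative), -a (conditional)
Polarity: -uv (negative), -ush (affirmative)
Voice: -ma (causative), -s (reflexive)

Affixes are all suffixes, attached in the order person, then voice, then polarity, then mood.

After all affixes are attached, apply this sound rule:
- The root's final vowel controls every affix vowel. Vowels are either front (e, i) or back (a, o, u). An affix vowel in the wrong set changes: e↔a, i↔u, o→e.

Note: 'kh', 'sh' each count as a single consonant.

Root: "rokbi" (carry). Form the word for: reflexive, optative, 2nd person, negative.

rokbikheksivib

Attach person 2nd person -khek → rokbikhek.
Attach voice reflexive -s → rokbikheks.
Attach polarity negative -uv → rokbikheksuv.
Attach mood optative -ib → rokbikheksuvib.
Apply vowel harmony: rokbikheksuvib → rokbikheksivib.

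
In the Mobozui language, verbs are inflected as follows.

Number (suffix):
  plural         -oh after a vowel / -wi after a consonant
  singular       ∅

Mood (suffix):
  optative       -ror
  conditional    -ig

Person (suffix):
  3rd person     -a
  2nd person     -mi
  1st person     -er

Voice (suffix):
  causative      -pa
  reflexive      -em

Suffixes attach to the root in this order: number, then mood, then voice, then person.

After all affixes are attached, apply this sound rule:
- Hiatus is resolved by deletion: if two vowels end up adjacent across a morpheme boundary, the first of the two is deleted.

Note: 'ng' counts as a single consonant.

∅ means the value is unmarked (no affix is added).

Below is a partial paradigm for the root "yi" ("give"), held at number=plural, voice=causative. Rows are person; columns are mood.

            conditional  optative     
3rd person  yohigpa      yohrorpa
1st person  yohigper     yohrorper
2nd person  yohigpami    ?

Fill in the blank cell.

yohrorpami

Attach number plural -oh (after vowel 'i') → yioh.
Attach mood optative -ror → yiohror.
Attach voice causative -pa → yiohrorpa.
Attach person 2nd person -mi → yiohrorpami.
Apply vowel deletion: yiohrorpami → yohrorpami.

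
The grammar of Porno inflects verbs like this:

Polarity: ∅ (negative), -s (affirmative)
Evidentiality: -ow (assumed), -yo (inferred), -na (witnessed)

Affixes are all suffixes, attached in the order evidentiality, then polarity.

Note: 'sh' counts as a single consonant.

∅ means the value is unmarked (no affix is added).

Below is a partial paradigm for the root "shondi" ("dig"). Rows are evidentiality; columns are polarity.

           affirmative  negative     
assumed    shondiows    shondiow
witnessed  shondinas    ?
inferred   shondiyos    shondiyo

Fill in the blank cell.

Attach evidentiality witnessed -na → shondina.
polarity = negative: zero marking, form stays shondina.

shondina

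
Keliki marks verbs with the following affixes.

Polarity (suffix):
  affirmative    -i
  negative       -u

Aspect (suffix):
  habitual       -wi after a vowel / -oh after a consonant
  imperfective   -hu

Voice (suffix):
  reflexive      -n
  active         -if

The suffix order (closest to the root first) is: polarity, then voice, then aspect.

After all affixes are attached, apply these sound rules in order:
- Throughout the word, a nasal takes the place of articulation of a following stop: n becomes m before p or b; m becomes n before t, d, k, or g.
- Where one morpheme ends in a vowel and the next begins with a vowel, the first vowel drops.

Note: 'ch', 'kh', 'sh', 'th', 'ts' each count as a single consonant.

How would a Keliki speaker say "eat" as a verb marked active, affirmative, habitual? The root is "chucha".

chuchifoh

Attach polarity affirmative -i → chuchai.
Attach voice active -if → chuchaiif.
Attach aspect habitual -oh (after consonant 'f') → chuchaiifoh.
Nasal assimilation: no change.
Apply vowel deletion: chuchaiifoh → chuchifoh.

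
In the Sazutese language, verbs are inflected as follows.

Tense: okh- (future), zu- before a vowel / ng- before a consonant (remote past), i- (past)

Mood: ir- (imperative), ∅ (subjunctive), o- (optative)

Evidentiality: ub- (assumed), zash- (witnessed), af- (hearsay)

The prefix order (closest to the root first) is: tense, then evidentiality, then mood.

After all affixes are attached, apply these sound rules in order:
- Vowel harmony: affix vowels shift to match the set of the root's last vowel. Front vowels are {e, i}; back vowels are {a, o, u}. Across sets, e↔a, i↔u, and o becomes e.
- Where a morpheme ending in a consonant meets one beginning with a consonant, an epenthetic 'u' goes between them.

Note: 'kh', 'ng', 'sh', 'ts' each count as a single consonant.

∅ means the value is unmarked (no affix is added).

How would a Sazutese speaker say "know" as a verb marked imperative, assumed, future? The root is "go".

Attach tense future okh- → okhgo.
Attach evidentiality assumed ub- → ubokhgo.
Attach mood imperative ir- → irubokhgo.
Apply vowel harmony: irubokhgo → urubokhgo.
Apply epenthesis: urubokhgo → urubokhugo.

urubokhugo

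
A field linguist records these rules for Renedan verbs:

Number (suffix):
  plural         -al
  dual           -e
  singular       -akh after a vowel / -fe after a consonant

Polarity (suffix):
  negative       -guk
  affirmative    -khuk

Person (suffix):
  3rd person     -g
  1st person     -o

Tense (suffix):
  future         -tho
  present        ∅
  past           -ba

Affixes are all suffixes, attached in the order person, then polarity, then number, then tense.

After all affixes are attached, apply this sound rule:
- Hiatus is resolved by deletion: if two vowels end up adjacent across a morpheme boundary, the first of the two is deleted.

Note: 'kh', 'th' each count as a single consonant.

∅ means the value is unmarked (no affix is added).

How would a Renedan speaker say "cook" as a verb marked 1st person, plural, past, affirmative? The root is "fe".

Attach person 1st person -o → feo.
Attach polarity affirmative -khuk → feokhuk.
Attach number plural -al → feokhukal.
Attach tense past -ba → feokhukalba.
Apply vowel deletion: feokhukalba → fokhukalba.

fokhukalba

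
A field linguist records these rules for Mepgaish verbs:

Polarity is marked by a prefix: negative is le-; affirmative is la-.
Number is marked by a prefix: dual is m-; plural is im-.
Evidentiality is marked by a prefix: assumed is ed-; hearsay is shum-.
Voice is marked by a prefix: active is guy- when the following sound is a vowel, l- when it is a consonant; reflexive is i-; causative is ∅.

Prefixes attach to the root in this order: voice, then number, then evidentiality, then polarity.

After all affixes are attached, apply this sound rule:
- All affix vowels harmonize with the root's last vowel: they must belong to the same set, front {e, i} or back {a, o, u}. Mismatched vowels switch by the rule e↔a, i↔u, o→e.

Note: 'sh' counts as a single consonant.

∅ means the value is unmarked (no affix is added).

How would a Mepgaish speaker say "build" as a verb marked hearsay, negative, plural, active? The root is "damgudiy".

Attach voice active l- (before consonant 'd') → ldamgudiy.
Attach number plural im- → imldamgudiy.
Attach evidentiality hearsay shum- → shumimldamgudiy.
Attach polarity negative le- → leshumimldamgudiy.
Apply vowel harmony: leshumimldamgudiy → leshimimldamgudiy.

leshimimldamgudiy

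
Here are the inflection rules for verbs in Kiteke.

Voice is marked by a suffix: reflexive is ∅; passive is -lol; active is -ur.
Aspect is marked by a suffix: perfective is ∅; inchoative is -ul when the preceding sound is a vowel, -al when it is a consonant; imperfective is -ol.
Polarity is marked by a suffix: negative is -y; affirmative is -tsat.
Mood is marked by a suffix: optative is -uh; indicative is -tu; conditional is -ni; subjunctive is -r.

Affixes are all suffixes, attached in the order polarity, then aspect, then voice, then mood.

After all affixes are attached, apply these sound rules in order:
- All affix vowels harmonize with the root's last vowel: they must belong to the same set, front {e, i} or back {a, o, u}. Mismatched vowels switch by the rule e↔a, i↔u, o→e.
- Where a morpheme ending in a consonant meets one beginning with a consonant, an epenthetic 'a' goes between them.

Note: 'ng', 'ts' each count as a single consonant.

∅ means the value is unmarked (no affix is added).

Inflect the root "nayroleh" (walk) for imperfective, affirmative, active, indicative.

Attach polarity affirmative -tsat → nayrolehtsat.
Attach aspect imperfective -ol → nayrolehtsatol.
Attach voice active -ur → nayrolehtsatolur.
Attach mood indicative -tu → nayrolehtsatolurtu.
Apply vowel harmony: nayrolehtsatolurtu → nayrolehtsetelirti.
Apply epenthesis: nayrolehtsetelirti → nayrolehatsetelirati.

nayrolehatsetelirati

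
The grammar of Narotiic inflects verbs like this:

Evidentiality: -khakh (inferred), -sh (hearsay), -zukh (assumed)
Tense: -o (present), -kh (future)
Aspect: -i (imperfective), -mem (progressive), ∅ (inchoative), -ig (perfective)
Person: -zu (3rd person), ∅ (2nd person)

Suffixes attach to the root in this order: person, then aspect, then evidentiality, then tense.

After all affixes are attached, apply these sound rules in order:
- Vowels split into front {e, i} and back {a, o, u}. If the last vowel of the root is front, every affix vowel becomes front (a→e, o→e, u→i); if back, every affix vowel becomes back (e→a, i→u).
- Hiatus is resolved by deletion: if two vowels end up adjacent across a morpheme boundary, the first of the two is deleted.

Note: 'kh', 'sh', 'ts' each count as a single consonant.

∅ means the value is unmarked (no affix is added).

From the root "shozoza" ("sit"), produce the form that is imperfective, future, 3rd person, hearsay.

Attach person 3rd person -zu → shozozazu.
Attach aspect imperfective -i → shozozazui.
Attach evidentiality hearsay -sh → shozozazuish.
Attach tense future -kh → shozozazuishkh.
Apply vowel harmony: shozozazuishkh → shozozazuushkh.
Apply vowel deletion: shozozazuushkh → shozozazushkh.

shozozazushkh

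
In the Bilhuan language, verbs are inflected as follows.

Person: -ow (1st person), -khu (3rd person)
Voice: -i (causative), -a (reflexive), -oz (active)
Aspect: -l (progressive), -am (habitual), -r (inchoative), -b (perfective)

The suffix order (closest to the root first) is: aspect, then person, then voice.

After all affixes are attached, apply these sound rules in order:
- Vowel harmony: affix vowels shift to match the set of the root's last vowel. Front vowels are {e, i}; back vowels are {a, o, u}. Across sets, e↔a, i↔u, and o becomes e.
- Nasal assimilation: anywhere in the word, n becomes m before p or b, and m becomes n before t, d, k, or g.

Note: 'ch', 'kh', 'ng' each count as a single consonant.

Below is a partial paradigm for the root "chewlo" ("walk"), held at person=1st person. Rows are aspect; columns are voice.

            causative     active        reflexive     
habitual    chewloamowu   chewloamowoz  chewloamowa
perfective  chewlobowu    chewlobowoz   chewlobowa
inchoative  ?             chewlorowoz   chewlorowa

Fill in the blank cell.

chewlorowu

Attach aspect inchoative -r → chewlor.
Attach person 1st person -ow → chewlorow.
Attach voice causative -i → chewlorowi.
Apply vowel harmony: chewlorowi → chewlorowu.
Nasal assimilation: no change.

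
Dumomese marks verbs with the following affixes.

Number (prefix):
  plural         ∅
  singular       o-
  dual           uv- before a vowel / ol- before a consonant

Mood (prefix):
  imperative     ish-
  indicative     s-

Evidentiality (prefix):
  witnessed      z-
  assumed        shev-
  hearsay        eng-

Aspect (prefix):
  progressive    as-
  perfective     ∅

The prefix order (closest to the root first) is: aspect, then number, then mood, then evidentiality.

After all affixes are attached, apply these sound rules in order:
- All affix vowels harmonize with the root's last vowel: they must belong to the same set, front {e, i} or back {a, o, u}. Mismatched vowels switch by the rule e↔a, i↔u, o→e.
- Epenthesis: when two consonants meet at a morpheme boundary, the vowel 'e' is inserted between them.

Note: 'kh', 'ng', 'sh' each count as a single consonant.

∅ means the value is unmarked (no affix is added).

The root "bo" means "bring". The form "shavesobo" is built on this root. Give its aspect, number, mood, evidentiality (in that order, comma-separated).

perfective, singular, indicative, assumed

Segment: shev-s-o-bo.
aspect: ∅ → perfective.
number: o- → singular.
mood: s- → indicative.
evidentiality: shev- → assumed.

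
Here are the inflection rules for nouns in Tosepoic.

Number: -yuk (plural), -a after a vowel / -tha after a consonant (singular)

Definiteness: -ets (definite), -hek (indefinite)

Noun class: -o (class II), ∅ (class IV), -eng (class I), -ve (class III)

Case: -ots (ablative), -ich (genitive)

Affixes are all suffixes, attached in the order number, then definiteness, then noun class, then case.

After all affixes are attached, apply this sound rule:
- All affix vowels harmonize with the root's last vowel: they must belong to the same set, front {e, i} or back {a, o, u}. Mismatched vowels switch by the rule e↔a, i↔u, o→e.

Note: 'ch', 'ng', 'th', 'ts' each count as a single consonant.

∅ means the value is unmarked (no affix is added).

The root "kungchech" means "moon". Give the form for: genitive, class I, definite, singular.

kungchechtheetsengich

Attach number singular -tha (after consonant 'ch') → kungchechtha.
Attach definiteness definite -ets → kungchechthaets.
Attach noun class class I -eng → kungchechthaetseng.
Attach case genitive -ich → kungchechthaetsengich.
Apply vowel harmony: kungchechthaetsengich → kungchechtheetsengich.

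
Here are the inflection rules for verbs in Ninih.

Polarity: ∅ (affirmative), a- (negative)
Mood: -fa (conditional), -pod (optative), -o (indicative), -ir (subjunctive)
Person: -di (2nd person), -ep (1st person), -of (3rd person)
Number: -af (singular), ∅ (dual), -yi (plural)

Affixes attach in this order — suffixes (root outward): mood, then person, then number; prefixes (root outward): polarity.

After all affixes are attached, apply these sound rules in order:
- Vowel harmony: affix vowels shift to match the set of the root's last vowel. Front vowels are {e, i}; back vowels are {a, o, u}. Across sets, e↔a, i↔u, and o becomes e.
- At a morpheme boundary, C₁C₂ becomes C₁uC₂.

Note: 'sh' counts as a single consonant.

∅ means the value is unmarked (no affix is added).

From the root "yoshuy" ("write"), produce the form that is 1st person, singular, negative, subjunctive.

Attach mood subjunctive -ir → yoshuyir.
Attach polarity negative a- → ayoshuyir.
Attach person 1st person -ep → ayoshuyirep.
Attach number singular -af → ayoshuyirepaf.
Apply vowel harmony: ayoshuyirepaf → ayoshuyurapaf.
Epenthesis: no change.

ayoshuyurapaf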